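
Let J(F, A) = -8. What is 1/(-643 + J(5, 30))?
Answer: -1/651 ≈ -0.0015361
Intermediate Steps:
1/(-643 + J(5, 30)) = 1/(-643 - 8) = 1/(-651) = -1/651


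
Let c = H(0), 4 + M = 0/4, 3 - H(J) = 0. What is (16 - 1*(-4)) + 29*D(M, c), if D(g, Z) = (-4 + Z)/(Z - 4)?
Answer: 49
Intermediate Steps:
H(J) = 3 (H(J) = 3 - 1*0 = 3 + 0 = 3)
M = -4 (M = -4 + 0/4 = -4 + 0*(¼) = -4 + 0 = -4)
c = 3
D(g, Z) = 1 (D(g, Z) = (-4 + Z)/(-4 + Z) = 1)
(16 - 1*(-4)) + 29*D(M, c) = (16 - 1*(-4)) + 29*1 = (16 + 4) + 29 = 20 + 29 = 49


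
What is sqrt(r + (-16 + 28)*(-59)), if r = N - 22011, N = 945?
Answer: I*sqrt(21774) ≈ 147.56*I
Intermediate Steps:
r = -21066 (r = 945 - 22011 = -21066)
sqrt(r + (-16 + 28)*(-59)) = sqrt(-21066 + (-16 + 28)*(-59)) = sqrt(-21066 + 12*(-59)) = sqrt(-21066 - 708) = sqrt(-21774) = I*sqrt(21774)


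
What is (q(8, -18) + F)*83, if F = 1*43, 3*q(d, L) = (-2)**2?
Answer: 11039/3 ≈ 3679.7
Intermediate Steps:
q(d, L) = 4/3 (q(d, L) = (1/3)*(-2)**2 = (1/3)*4 = 4/3)
F = 43
(q(8, -18) + F)*83 = (4/3 + 43)*83 = (133/3)*83 = 11039/3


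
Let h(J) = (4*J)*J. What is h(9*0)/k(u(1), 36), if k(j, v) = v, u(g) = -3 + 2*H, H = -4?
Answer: 0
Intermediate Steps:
u(g) = -11 (u(g) = -3 + 2*(-4) = -3 - 8 = -11)
h(J) = 4*J²
h(9*0)/k(u(1), 36) = (4*(9*0)²)/36 = (4*0²)*(1/36) = (4*0)*(1/36) = 0*(1/36) = 0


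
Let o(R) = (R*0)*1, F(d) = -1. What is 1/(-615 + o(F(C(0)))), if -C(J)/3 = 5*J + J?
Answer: -1/615 ≈ -0.0016260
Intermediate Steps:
C(J) = -18*J (C(J) = -3*(5*J + J) = -18*J)
o(R) = 0 (o(R) = 0*1 = 0)
1/(-615 + o(F(C(0)))) = 1/(-615 + 0) = 1/(-615) = -1/615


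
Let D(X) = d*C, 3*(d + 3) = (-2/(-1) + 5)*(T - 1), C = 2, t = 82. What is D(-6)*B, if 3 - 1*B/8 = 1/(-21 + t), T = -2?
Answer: -29120/61 ≈ -477.38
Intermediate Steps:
B = 1456/61 (B = 24 - 8/(-21 + 82) = 24 - 8/61 = 1456/61 ≈ 23.869)
d = -10 (d = -3 + ((-2/(-1) + 5)*(-2 - 1))/3 = -3 + ((-2*(-1) + 5)*(-3))/3 = -3 + ((2 + 5)*(-3))/3 = -3 + (7*(-3))/3 = -3 + (1/3)*(-21) = -3 - 7 = -10)
D(X) = -20 (D(X) = -10*2 = -20)
D(-6)*B = -20*1456/61 = -29120/61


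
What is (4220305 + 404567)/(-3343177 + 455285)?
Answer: -165174/103139 ≈ -1.6015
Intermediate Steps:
(4220305 + 404567)/(-3343177 + 455285) = 4624872/(-2887892) = 4624872*(-1/2887892) = -165174/103139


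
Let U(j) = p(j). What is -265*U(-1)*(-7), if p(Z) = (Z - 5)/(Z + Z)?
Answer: 5565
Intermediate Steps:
p(Z) = (-5 + Z)/(2*Z) (p(Z) = (-5 + Z)/((2*Z)) = (-5 + Z)*(1/(2*Z)) = (-5 + Z)/(2*Z))
U(j) = (-5 + j)/(2*j)
-265*U(-1)*(-7) = -265*(1/2)*(-5 - 1)/(-1)*(-7) = -265*(1/2)*(-1)*(-6)*(-7) = -795*(-7) = -265*(-21) = 5565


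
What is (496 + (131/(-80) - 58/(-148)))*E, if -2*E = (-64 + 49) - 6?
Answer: 30753933/5920 ≈ 5194.9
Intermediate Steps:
E = 21/2 (E = -((-64 + 49) - 6)/2 = -(-15 - 6)/2 = -½*(-21) = 21/2 ≈ 10.500)
(496 + (131/(-80) - 58/(-148)))*E = (496 + (131/(-80) - 58/(-148)))*(21/2) = (496 + (131*(-1/80) - 58*(-1/148)))*(21/2) = (496 + (-131/80 + 29/74))*(21/2) = (496 - 3687/2960)*(21/2) = (1464473/2960)*(21/2) = 30753933/5920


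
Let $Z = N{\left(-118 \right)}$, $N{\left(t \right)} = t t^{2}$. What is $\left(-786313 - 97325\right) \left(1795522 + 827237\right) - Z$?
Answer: $-2317567874210$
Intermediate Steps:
$N{\left(t \right)} = t^{3}$
$Z = -1643032$ ($Z = \left(-118\right)^{3} = -1643032$)
$\left(-786313 - 97325\right) \left(1795522 + 827237\right) - Z = \left(-786313 - 97325\right) \left(1795522 + 827237\right) - -1643032 = \left(-786313 + \left(-295639 + 198314\right)\right) 2622759 + 1643032 = \left(-786313 - 97325\right) 2622759 + 1643032 = \left(-883638\right) 2622759 + 1643032 = -2317569517242 + 1643032 = -2317567874210$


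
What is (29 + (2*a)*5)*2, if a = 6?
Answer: 178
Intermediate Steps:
(29 + (2*a)*5)*2 = (29 + (2*6)*5)*2 = (29 + 12*5)*2 = (29 + 60)*2 = 89*2 = 178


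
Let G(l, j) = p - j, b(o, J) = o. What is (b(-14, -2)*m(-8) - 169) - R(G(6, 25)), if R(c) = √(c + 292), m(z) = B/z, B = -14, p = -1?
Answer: -387/2 - √266 ≈ -209.81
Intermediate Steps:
m(z) = -14/z
G(l, j) = -1 - j
R(c) = √(292 + c)
(b(-14, -2)*m(-8) - 169) - R(G(6, 25)) = (-(-196)/(-8) - 169) - √(292 + (-1 - 1*25)) = (-(-196)*(-1)/8 - 169) - √(292 + (-1 - 25)) = (-14*7/4 - 169) - √(292 - 26) = (-49/2 - 169) - √266 = -387/2 - √266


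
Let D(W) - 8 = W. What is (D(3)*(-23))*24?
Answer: -6072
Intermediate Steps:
D(W) = 8 + W
(D(3)*(-23))*24 = ((8 + 3)*(-23))*24 = (11*(-23))*24 = -253*24 = -6072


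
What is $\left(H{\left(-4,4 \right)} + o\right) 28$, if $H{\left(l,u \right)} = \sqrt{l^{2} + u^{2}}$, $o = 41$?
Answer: $1148 + 112 \sqrt{2} \approx 1306.4$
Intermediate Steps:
$\left(H{\left(-4,4 \right)} + o\right) 28 = \left(\sqrt{\left(-4\right)^{2} + 4^{2}} + 41\right) 28 = \left(\sqrt{16 + 16} + 41\right) 28 = \left(\sqrt{32} + 41\right) 28 = \left(4 \sqrt{2} + 41\right) 28 = \left(41 + 4 \sqrt{2}\right) 28 = 1148 + 112 \sqrt{2}$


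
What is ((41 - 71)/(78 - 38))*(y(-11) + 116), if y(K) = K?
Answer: -315/4 ≈ -78.750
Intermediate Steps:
((41 - 71)/(78 - 38))*(y(-11) + 116) = ((41 - 71)/(78 - 38))*(-11 + 116) = -30/40*105 = -30*1/40*105 = -¾*105 = -315/4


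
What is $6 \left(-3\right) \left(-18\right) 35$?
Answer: $11340$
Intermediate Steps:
$6 \left(-3\right) \left(-18\right) 35 = \left(-18\right) \left(-18\right) 35 = 324 \cdot 35 = 11340$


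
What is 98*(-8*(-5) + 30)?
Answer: 6860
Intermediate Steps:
98*(-8*(-5) + 30) = 98*(40 + 30) = 98*70 = 6860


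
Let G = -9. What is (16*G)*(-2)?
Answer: 288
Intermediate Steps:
(16*G)*(-2) = (16*(-9))*(-2) = -144*(-2) = 288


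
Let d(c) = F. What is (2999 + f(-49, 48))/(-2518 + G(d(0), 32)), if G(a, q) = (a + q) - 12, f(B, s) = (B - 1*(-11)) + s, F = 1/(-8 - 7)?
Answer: -45135/37471 ≈ -1.2045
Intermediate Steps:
F = -1/15 (F = 1/(-15) = -1/15 ≈ -0.066667)
f(B, s) = 11 + B + s (f(B, s) = (B + 11) + s = (11 + B) + s = 11 + B + s)
d(c) = -1/15
G(a, q) = -12 + a + q
(2999 + f(-49, 48))/(-2518 + G(d(0), 32)) = (2999 + (11 - 49 + 48))/(-2518 + (-12 - 1/15 + 32)) = (2999 + 10)/(-2518 + 299/15) = 3009/(-37471/15) = 3009*(-15/37471) = -45135/37471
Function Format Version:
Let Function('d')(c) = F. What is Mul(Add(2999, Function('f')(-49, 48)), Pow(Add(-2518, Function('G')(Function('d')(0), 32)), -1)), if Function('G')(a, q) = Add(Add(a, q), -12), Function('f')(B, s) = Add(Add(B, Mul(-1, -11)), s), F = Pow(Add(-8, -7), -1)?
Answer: Rational(-45135, 37471) ≈ -1.2045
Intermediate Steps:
F = Rational(-1, 15) (F = Pow(-15, -1) = Rational(-1, 15) ≈ -0.066667)
Function('f')(B, s) = Add(11, B, s) (Function('f')(B, s) = Add(Add(B, 11), s) = Add(Add(11, B), s) = Add(11, B, s))
Function('d')(c) = Rational(-1, 15)
Function('G')(a, q) = Add(-12, a, q)
Mul(Add(2999, Function('f')(-49, 48)), Pow(Add(-2518, Function('G')(Function('d')(0), 32)), -1)) = Mul(Add(2999, Add(11, -49, 48)), Pow(Add(-2518, Add(-12, Rational(-1, 15), 32)), -1)) = Mul(Add(2999, 10), Pow(Add(-2518, Rational(299, 15)), -1)) = Mul(3009, Pow(Rational(-37471, 15), -1)) = Mul(3009, Rational(-15, 37471)) = Rational(-45135, 37471)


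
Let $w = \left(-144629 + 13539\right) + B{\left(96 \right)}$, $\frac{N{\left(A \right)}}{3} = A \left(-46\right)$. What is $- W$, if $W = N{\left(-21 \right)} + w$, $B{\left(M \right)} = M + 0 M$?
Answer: $128096$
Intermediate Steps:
$B{\left(M \right)} = M$ ($B{\left(M \right)} = M + 0 = M$)
$N{\left(A \right)} = - 138 A$ ($N{\left(A \right)} = 3 A \left(-46\right) = 3 \left(- 46 A\right) = - 138 A$)
$w = -130994$ ($w = \left(-144629 + 13539\right) + 96 = -131090 + 96 = -130994$)
$W = -128096$ ($W = \left(-138\right) \left(-21\right) - 130994 = 2898 - 130994 = -128096$)
$- W = \left(-1\right) \left(-128096\right) = 128096$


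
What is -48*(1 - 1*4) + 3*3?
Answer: 153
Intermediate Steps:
-48*(1 - 1*4) + 3*3 = -48*(1 - 4) + 9 = -48*(-3) + 9 = 144 + 9 = 153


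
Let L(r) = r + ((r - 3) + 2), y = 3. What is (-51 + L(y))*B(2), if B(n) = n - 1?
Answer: -46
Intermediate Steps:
B(n) = -1 + n
L(r) = -1 + 2*r (L(r) = r + ((-3 + r) + 2) = r + (-1 + r) = -1 + 2*r)
(-51 + L(y))*B(2) = (-51 + (-1 + 2*3))*(-1 + 2) = (-51 + (-1 + 6))*1 = (-51 + 5)*1 = -46*1 = -46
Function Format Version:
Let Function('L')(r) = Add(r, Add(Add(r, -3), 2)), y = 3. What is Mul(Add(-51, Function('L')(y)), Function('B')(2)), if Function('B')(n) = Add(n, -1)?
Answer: -46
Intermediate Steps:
Function('B')(n) = Add(-1, n)
Function('L')(r) = Add(-1, Mul(2, r)) (Function('L')(r) = Add(r, Add(Add(-3, r), 2)) = Add(r, Add(-1, r)) = Add(-1, Mul(2, r)))
Mul(Add(-51, Function('L')(y)), Function('B')(2)) = Mul(Add(-51, Add(-1, Mul(2, 3))), Add(-1, 2)) = Mul(Add(-51, Add(-1, 6)), 1) = Mul(Add(-51, 5), 1) = Mul(-46, 1) = -46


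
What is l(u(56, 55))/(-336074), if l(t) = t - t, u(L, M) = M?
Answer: 0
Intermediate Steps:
l(t) = 0
l(u(56, 55))/(-336074) = 0/(-336074) = 0*(-1/336074) = 0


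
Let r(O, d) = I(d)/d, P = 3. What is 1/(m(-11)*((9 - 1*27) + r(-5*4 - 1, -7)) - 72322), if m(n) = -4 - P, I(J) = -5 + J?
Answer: -1/72208 ≈ -1.3849e-5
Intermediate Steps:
r(O, d) = (-5 + d)/d
m(n) = -7 (m(n) = -4 - 1*3 = -4 - 3 = -7)
1/(m(-11)*((9 - 1*27) + r(-5*4 - 1, -7)) - 72322) = 1/(-7*((9 - 1*27) + (-5 - 7)/(-7)) - 72322) = 1/(-7*((9 - 27) - ⅐*(-12)) - 72322) = 1/(-7*(-18 + 12/7) - 72322) = 1/(-7*(-114/7) - 72322) = 1/(114 - 72322) = 1/(-72208) = -1/72208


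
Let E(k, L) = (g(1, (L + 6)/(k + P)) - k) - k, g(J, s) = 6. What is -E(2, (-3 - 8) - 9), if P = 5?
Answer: -2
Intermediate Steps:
E(k, L) = 6 - 2*k (E(k, L) = (6 - k) - k = 6 - 2*k)
-E(2, (-3 - 8) - 9) = -(6 - 2*2) = -(6 - 4) = -1*2 = -2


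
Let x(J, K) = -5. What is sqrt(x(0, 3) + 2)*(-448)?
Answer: -448*I*sqrt(3) ≈ -775.96*I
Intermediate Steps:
sqrt(x(0, 3) + 2)*(-448) = sqrt(-5 + 2)*(-448) = sqrt(-3)*(-448) = (I*sqrt(3))*(-448) = -448*I*sqrt(3)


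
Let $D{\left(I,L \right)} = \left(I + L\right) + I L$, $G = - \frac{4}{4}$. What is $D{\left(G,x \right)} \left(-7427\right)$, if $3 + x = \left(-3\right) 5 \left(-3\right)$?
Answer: $7427$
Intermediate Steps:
$G = -1$ ($G = \left(-4\right) \frac{1}{4} = -1$)
$x = 42$ ($x = -3 + \left(-3\right) 5 \left(-3\right) = -3 - -45 = -3 + 45 = 42$)
$D{\left(I,L \right)} = I + L + I L$
$D{\left(G,x \right)} \left(-7427\right) = \left(-1 + 42 - 42\right) \left(-7427\right) = \left(-1\right) \left(-7427\right) = 7427$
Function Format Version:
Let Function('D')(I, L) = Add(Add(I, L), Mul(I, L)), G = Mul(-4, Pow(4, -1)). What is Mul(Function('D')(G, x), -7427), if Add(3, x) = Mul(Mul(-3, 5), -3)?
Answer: 7427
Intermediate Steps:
G = -1 (G = Mul(-4, Rational(1, 4)) = -1)
x = 42 (x = Add(-3, Mul(Mul(-3, 5), -3)) = Add(-3, Mul(-15, -3)) = Add(-3, 45) = 42)
Function('D')(I, L) = Add(I, L, Mul(I, L))
Mul(Function('D')(G, x), -7427) = Mul(Add(-1, 42, Mul(-1, 42)), -7427) = Mul(Add(-1, 42, -42), -7427) = Mul(-1, -7427) = 7427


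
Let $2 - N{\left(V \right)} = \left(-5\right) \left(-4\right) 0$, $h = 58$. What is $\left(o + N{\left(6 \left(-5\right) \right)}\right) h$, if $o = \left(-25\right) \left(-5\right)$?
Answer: $7366$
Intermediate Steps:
$o = 125$
$N{\left(V \right)} = 2$ ($N{\left(V \right)} = 2 - \left(-5\right) \left(-4\right) 0 = 2 - 20 \cdot 0 = 2 - 0 = 2 + 0 = 2$)
$\left(o + N{\left(6 \left(-5\right) \right)}\right) h = \left(125 + 2\right) 58 = 127 \cdot 58 = 7366$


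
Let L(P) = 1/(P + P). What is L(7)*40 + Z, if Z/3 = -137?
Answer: -2857/7 ≈ -408.14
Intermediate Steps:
Z = -411 (Z = 3*(-137) = -411)
L(P) = 1/(2*P)
L(7)*40 + Z = ((½)/7)*40 - 411 = ((½)*(⅐))*40 - 411 = (1/14)*40 - 411 = 20/7 - 411 = -2857/7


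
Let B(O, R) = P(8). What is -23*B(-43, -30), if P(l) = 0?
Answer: 0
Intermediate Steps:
B(O, R) = 0
-23*B(-43, -30) = -23*0 = 0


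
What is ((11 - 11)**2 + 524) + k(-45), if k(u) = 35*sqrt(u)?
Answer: 524 + 105*I*sqrt(5) ≈ 524.0 + 234.79*I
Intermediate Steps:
((11 - 11)**2 + 524) + k(-45) = ((11 - 11)**2 + 524) + 35*sqrt(-45) = (0**2 + 524) + 35*(3*I*sqrt(5)) = (0 + 524) + 105*I*sqrt(5) = 524 + 105*I*sqrt(5)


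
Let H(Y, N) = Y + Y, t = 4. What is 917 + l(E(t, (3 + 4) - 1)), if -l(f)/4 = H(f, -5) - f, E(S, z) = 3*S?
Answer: 869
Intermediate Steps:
H(Y, N) = 2*Y
l(f) = -4*f (l(f) = -4*(2*f - f) = -4*f)
917 + l(E(t, (3 + 4) - 1)) = 917 - 12*4 = 917 - 4*12 = 917 - 48 = 869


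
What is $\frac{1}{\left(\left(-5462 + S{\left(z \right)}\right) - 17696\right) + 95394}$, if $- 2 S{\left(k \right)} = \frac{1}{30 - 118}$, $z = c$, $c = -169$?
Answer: $\frac{176}{12713537} \approx 1.3844 \cdot 10^{-5}$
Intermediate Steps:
$z = -169$
$S{\left(k \right)} = \frac{1}{176}$ ($S{\left(k \right)} = - \frac{1}{2 \left(30 - 118\right)} = - \frac{1}{2 \left(-88\right)} = \left(- \frac{1}{2}\right) \left(- \frac{1}{88}\right) = \frac{1}{176}$)
$\frac{1}{\left(\left(-5462 + S{\left(z \right)}\right) - 17696\right) + 95394} = \frac{1}{\left(\left(-5462 + \frac{1}{176}\right) - 17696\right) + 95394} = \frac{1}{\left(- \frac{961311}{176} - 17696\right) + 95394} = \frac{1}{- \frac{4075807}{176} + 95394} = \frac{1}{\frac{12713537}{176}} = \frac{176}{12713537}$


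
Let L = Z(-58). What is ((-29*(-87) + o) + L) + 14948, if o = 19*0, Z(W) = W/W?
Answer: 17472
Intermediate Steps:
Z(W) = 1
o = 0
L = 1
((-29*(-87) + o) + L) + 14948 = ((-29*(-87) + 0) + 1) + 14948 = ((2523 + 0) + 1) + 14948 = (2523 + 1) + 14948 = 2524 + 14948 = 17472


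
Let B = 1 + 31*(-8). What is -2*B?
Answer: 494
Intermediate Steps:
B = -247 (B = 1 - 248 = -247)
-2*B = -2*(-247) = 494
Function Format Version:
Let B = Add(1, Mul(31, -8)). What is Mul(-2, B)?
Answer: 494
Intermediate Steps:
B = -247 (B = Add(1, -248) = -247)
Mul(-2, B) = Mul(-2, -247) = 494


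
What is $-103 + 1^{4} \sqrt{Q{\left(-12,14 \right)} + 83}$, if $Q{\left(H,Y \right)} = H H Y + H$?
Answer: $-103 + \sqrt{2087} \approx -57.316$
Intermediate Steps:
$Q{\left(H,Y \right)} = H + Y H^{2}$ ($Q{\left(H,Y \right)} = H^{2} Y + H = Y H^{2} + H = H + Y H^{2}$)
$-103 + 1^{4} \sqrt{Q{\left(-12,14 \right)} + 83} = -103 + 1^{4} \sqrt{- 12 \left(1 - 168\right) + 83} = -103 + 1 \sqrt{- 12 \left(1 - 168\right) + 83} = -103 + 1 \sqrt{\left(-12\right) \left(-167\right) + 83} = -103 + 1 \sqrt{2004 + 83} = -103 + 1 \sqrt{2087} = -103 + \sqrt{2087}$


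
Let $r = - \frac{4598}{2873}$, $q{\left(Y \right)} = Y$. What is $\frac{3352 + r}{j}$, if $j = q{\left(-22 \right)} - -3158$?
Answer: $\frac{4812849}{4504864} \approx 1.0684$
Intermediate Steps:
$r = - \frac{4598}{2873}$ ($r = \left(-4598\right) \frac{1}{2873} = - \frac{4598}{2873} \approx -1.6004$)
$j = 3136$ ($j = -22 - -3158 = -22 + 3158 = 3136$)
$\frac{3352 + r}{j} = \frac{3352 - \frac{4598}{2873}}{3136} = \frac{9625698}{2873} \cdot \frac{1}{3136} = \frac{4812849}{4504864}$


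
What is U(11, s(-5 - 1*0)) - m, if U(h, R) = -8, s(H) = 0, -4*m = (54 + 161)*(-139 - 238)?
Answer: -81087/4 ≈ -20272.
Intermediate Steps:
m = 81055/4 (m = -(54 + 161)*(-139 - 238)/4 = -215*(-377)/4 = -¼*(-81055) = 81055/4 ≈ 20264.)
U(11, s(-5 - 1*0)) - m = -8 - 1*81055/4 = -8 - 81055/4 = -81087/4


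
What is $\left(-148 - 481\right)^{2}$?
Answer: $395641$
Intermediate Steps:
$\left(-148 - 481\right)^{2} = \left(-629\right)^{2} = 395641$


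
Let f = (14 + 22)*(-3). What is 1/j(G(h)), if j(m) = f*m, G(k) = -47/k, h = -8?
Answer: -2/1269 ≈ -0.0015760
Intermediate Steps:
f = -108 (f = 36*(-3) = -108)
j(m) = -108*m
1/j(G(h)) = 1/(-(-5076)/(-8)) = 1/(-(-5076)*(-1)/8) = 1/(-108*47/8) = 1/(-1269/2) = -2/1269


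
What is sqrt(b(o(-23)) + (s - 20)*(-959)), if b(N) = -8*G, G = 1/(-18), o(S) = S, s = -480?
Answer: 4*sqrt(269719)/3 ≈ 692.46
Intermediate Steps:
G = -1/18 ≈ -0.055556
b(N) = 4/9 (b(N) = -8*(-1/18) = 4/9)
sqrt(b(o(-23)) + (s - 20)*(-959)) = sqrt(4/9 + (-480 - 20)*(-959)) = sqrt(4/9 - 500*(-959)) = sqrt(4/9 + 479500) = sqrt(4315504/9) = 4*sqrt(269719)/3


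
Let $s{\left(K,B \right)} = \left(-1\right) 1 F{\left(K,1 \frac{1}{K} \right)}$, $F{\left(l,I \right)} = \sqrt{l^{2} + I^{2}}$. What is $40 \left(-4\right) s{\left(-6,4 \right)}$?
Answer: $\frac{80 \sqrt{1297}}{3} \approx 960.37$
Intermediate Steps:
$F{\left(l,I \right)} = \sqrt{I^{2} + l^{2}}$
$s{\left(K,B \right)} = - \sqrt{\frac{1}{K^{2}} + K^{2}}$ ($s{\left(K,B \right)} = \left(-1\right) 1 \sqrt{\left(1 \frac{1}{K}\right)^{2} + K^{2}} = - \sqrt{\left(\frac{1}{K}\right)^{2} + K^{2}} = - \sqrt{\frac{1}{K^{2}} + K^{2}}$)
$40 \left(-4\right) s{\left(-6,4 \right)} = 40 \left(-4\right) \left(- \sqrt{\frac{1 + \left(-6\right)^{4}}{36}}\right) = - 160 \left(- \sqrt{\frac{1 + 1296}{36}}\right) = - 160 \left(- \sqrt{\frac{1}{36} \cdot 1297}\right) = - 160 \left(- \sqrt{\frac{1297}{36}}\right) = - 160 \left(- \frac{\sqrt{1297}}{6}\right) = \frac{80 \sqrt{1297}}{3}$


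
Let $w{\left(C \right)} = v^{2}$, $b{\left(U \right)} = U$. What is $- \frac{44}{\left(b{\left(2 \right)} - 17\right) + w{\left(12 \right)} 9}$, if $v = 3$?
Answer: $- \frac{2}{3} \approx -0.66667$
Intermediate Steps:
$w{\left(C \right)} = 9$ ($w{\left(C \right)} = 3^{2} = 9$)
$- \frac{44}{\left(b{\left(2 \right)} - 17\right) + w{\left(12 \right)} 9} = - \frac{44}{\left(2 - 17\right) + 9 \cdot 9} = - \frac{44}{-15 + 81} = - \frac{44}{66} = \left(-44\right) \frac{1}{66} = - \frac{2}{3}$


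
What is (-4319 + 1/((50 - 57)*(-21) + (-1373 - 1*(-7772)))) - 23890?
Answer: -184656113/6546 ≈ -28209.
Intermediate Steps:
(-4319 + 1/((50 - 57)*(-21) + (-1373 - 1*(-7772)))) - 23890 = (-4319 + 1/(-7*(-21) + (-1373 + 7772))) - 23890 = (-4319 + 1/(147 + 6399)) - 23890 = (-4319 + 1/6546) - 23890 = -28272173/6546 - 23890 = -184656113/6546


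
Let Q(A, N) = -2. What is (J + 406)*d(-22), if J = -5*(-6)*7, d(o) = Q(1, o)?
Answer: -1232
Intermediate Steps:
d(o) = -2
J = 210 (J = 30*7 = 210)
(J + 406)*d(-22) = (210 + 406)*(-2) = 616*(-2) = -1232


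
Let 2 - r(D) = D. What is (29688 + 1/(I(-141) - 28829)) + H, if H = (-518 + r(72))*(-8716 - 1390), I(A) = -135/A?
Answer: 8091591974641/1354918 ≈ 5.9720e+6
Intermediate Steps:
r(D) = 2 - D
H = 5942328 (H = (-518 + (2 - 1*72))*(-8716 - 1390) = (-518 + (2 - 72))*(-10106) = (-518 - 70)*(-10106) = -588*(-10106) = 5942328)
(29688 + 1/(I(-141) - 28829)) + H = (29688 + 1/(-135/(-141) - 28829)) + 5942328 = (29688 + 1/(-135*(-1/141) - 28829)) + 5942328 = (29688 + 1/(45/47 - 28829)) + 5942328 = (29688 + 1/(-1354918/47)) + 5942328 = (29688 - 47/1354918) + 5942328 = 40224805537/1354918 + 5942328 = 8091591974641/1354918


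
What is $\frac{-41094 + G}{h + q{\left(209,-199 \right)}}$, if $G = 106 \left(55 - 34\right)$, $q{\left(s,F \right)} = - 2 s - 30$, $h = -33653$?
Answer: $\frac{12956}{11367} \approx 1.1398$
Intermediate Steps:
$q{\left(s,F \right)} = -30 - 2 s$
$G = 2226$ ($G = 106 \cdot 21 = 2226$)
$\frac{-41094 + G}{h + q{\left(209,-199 \right)}} = \frac{-41094 + 2226}{-33653 - 448} = - \frac{38868}{-33653 - 448} = - \frac{38868}{-34101} = \left(-38868\right) \left(- \frac{1}{34101}\right) = \frac{12956}{11367}$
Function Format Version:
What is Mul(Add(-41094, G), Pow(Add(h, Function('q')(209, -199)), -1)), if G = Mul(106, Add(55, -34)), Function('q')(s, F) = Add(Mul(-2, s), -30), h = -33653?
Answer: Rational(12956, 11367) ≈ 1.1398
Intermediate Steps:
Function('q')(s, F) = Add(-30, Mul(-2, s))
G = 2226 (G = Mul(106, 21) = 2226)
Mul(Add(-41094, G), Pow(Add(h, Function('q')(209, -199)), -1)) = Mul(Add(-41094, 2226), Pow(Add(-33653, Add(-30, Mul(-2, 209))), -1)) = Mul(-38868, Pow(Add(-33653, Add(-30, -418)), -1)) = Mul(-38868, Pow(Add(-33653, -448), -1)) = Mul(-38868, Pow(-34101, -1)) = Mul(-38868, Rational(-1, 34101)) = Rational(12956, 11367)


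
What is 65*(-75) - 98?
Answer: -4973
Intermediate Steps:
65*(-75) - 98 = -4875 - 98 = -4973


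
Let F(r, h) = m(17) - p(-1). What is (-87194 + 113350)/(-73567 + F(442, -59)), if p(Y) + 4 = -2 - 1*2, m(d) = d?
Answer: -13078/36771 ≈ -0.35566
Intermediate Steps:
p(Y) = -8 (p(Y) = -4 + (-2 - 1*2) = -4 + (-2 - 2) = -4 - 4 = -8)
F(r, h) = 25 (F(r, h) = 17 - 1*(-8) = 17 + 8 = 25)
(-87194 + 113350)/(-73567 + F(442, -59)) = (-87194 + 113350)/(-73567 + 25) = 26156/(-73542) = 26156*(-1/73542) = -13078/36771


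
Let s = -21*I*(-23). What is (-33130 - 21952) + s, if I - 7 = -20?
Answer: -61361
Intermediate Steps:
I = -13 (I = 7 - 20 = -13)
s = -6279 (s = -21*(-13)*(-23) = 273*(-23) = -6279)
(-33130 - 21952) + s = (-33130 - 21952) - 6279 = -55082 - 6279 = -61361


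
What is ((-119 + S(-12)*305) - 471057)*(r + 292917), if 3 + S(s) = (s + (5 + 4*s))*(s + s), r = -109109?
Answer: -12773001728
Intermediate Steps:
S(s) = -3 + 2*s*(5 + 5*s) (S(s) = -3 + (s + (5 + 4*s))*(s + s) = -3 + (5 + 5*s)*(2*s) = -3 + 2*s*(5 + 5*s))
((-119 + S(-12)*305) - 471057)*(r + 292917) = ((-119 + (-3 + 10*(-12) + 10*(-12)**2)*305) - 471057)*(-109109 + 292917) = ((-119 + (-3 - 120 + 10*144)*305) - 471057)*183808 = ((-119 + (-3 - 120 + 1440)*305) - 471057)*183808 = ((-119 + 1317*305) - 471057)*183808 = ((-119 + 401685) - 471057)*183808 = (401566 - 471057)*183808 = -69491*183808 = -12773001728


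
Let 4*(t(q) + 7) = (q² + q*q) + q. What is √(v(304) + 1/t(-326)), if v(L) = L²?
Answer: √1040326708989414/106099 ≈ 304.00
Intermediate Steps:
t(q) = -7 + q²/2 + q/4 (t(q) = -7 + ((q² + q*q) + q)/4 = -7 + ((q² + q²) + q)/4 = -7 + (2*q² + q)/4 = -7 + (q + 2*q²)/4 = -7 + (q²/2 + q/4) = -7 + q²/2 + q/4)
√(v(304) + 1/t(-326)) = √(304² + 1/(-7 + (½)*(-326)² + (¼)*(-326))) = √(92416 + 1/(-7 + (½)*106276 - 163/2)) = √(92416 + 1/(-7 + 53138 - 163/2)) = √(92416 + 1/(106099/2)) = √(92416 + 2/106099) = √(9805245186/106099) = √1040326708989414/106099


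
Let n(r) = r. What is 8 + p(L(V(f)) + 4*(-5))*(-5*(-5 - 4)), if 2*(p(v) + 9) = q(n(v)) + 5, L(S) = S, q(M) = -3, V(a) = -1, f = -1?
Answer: -352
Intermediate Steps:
p(v) = -8 (p(v) = -9 + (-3 + 5)/2 = -9 + (½)*2 = -9 + 1 = -8)
8 + p(L(V(f)) + 4*(-5))*(-5*(-5 - 4)) = 8 - (-40)*(-5 - 4) = 8 - (-40)*(-9) = 8 - 8*45 = 8 - 360 = -352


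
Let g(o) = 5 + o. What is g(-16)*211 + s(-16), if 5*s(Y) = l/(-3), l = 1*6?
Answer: -11607/5 ≈ -2321.4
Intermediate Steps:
l = 6
s(Y) = -⅖ (s(Y) = (6/(-3))/5 = (6*(-⅓))/5 = (⅕)*(-2) = -⅖)
g(-16)*211 + s(-16) = (5 - 16)*211 - ⅖ = -11*211 - ⅖ = -2321 - ⅖ = -11607/5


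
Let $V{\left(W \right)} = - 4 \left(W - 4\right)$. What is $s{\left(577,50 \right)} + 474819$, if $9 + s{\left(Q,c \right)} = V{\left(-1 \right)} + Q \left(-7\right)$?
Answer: $470791$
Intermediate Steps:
$V{\left(W \right)} = 16 - 4 W$ ($V{\left(W \right)} = - 4 \left(-4 + W\right) = 16 - 4 W$)
$s{\left(Q,c \right)} = 11 - 7 Q$ ($s{\left(Q,c \right)} = -9 + \left(\left(16 - -4\right) + Q \left(-7\right)\right) = -9 - \left(-20 + 7 Q\right) = 11 - 7 Q$)
$s{\left(577,50 \right)} + 474819 = \left(11 - 4039\right) + 474819 = -4028 + 474819 = 470791$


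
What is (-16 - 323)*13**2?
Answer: -57291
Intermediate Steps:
(-16 - 323)*13**2 = -339*169 = -57291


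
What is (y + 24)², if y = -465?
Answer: 194481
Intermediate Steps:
(y + 24)² = (-465 + 24)² = (-441)² = 194481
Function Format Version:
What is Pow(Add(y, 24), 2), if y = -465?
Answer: 194481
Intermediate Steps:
Pow(Add(y, 24), 2) = Pow(Add(-465, 24), 2) = Pow(-441, 2) = 194481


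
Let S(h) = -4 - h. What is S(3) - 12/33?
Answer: -81/11 ≈ -7.3636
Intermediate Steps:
S(3) - 12/33 = (-4 - 1*3) - 12/33 = (-4 - 3) + (1/33)*(-12) = -7 - 4/11 = -81/11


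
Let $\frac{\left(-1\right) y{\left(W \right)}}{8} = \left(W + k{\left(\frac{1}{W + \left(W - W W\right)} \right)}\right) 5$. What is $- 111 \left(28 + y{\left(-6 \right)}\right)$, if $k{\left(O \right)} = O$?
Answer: $- \frac{59681}{2} \approx -29841.0$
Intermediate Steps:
$y{\left(W \right)} = - 40 W - \frac{40}{- W^{2} + 2 W}$ ($y{\left(W \right)} = - 8 \left(W + \frac{1}{W + \left(W - W W\right)}\right) 5 = - 8 \left(W + \frac{1}{W - \left(W^{2} - W\right)}\right) 5 = - 8 \left(W + \frac{1}{- W^{2} + 2 W}\right) 5 = - 8 \left(5 W + \frac{5}{- W^{2} + 2 W}\right) = - 40 W - \frac{40}{- W^{2} + 2 W}$)
$- 111 \left(28 + y{\left(-6 \right)}\right) = - 111 \left(28 + \frac{40 \left(1 + \left(-6\right)^{2} \left(2 - -6\right)\right)}{\left(-6\right) \left(-2 - 6\right)}\right) = - 111 \left(28 + 40 \left(- \frac{1}{6}\right) \frac{1}{-8} \left(1 + 36 \left(2 + 6\right)\right)\right) = - 111 \left(28 + 40 \left(- \frac{1}{6}\right) \left(- \frac{1}{8}\right) \left(1 + 36 \cdot 8\right)\right) = - 111 \left(28 + 40 \left(- \frac{1}{6}\right) \left(- \frac{1}{8}\right) \left(1 + 288\right)\right) = - 111 \left(28 + 40 \left(- \frac{1}{6}\right) \left(- \frac{1}{8}\right) 289\right) = - 111 \left(28 + \frac{1445}{6}\right) = \left(-111\right) \frac{1613}{6} = - \frac{59681}{2}$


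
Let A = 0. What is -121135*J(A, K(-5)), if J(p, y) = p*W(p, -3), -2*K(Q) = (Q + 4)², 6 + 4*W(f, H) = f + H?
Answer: 0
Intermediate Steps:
W(f, H) = -3/2 + H/4 + f/4 (W(f, H) = -3/2 + (f + H)/4 = -3/2 + (H + f)/4 = -3/2 + (H/4 + f/4) = -3/2 + H/4 + f/4)
K(Q) = -(4 + Q)²/2 (K(Q) = -(Q + 4)²/2 = -(4 + Q)²/2)
J(p, y) = p*(-9/4 + p/4) (J(p, y) = p*(-3/2 + (¼)*(-3) + p/4) = p*(-3/2 - ¾ + p/4) = p*(-9/4 + p/4))
-121135*J(A, K(-5)) = -121135*0*(-9 + 0)/4 = -121135*0*(-9)/4 = -121135*0 = 0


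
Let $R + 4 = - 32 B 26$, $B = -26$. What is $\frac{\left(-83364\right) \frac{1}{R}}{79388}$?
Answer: $- \frac{20841}{429250916} \approx -4.8552 \cdot 10^{-5}$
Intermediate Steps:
$R = 21628$ ($R = -4 + \left(-32\right) \left(-26\right) 26 = -4 + 832 \cdot 26 = -4 + 21632 = 21628$)
$\frac{\left(-83364\right) \frac{1}{R}}{79388} = \frac{\left(-83364\right) \frac{1}{21628}}{79388} = \left(-83364\right) \frac{1}{21628} \cdot \frac{1}{79388} = \left(- \frac{20841}{5407}\right) \frac{1}{79388} = - \frac{20841}{429250916}$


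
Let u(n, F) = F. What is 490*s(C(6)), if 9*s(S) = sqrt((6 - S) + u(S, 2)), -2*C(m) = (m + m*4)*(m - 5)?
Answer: 490*sqrt(23)/9 ≈ 261.11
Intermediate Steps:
C(m) = -5*m*(-5 + m)/2 (C(m) = -(m + m*4)*(m - 5)/2 = -(m + 4*m)*(-5 + m)/2 = -5*m*(-5 + m)/2)
s(S) = sqrt(8 - S)/9 (s(S) = sqrt((6 - S) + 2)/9 = sqrt(8 - S)/9)
490*s(C(6)) = 490*(sqrt(8 - 5*6*(5 - 1*6)/2)/9) = 490*(sqrt(8 - 5*6*(5 - 6)/2)/9) = 490*(sqrt(8 - 5*6*(-1)/2)/9) = 490*(sqrt(8 - 1*(-15))/9) = 490*(sqrt(8 + 15)/9) = 490*(sqrt(23)/9) = 490*sqrt(23)/9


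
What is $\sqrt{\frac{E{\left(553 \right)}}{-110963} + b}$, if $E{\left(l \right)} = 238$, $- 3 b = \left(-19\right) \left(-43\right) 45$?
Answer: $\frac{i \sqrt{150893235616289}}{110963} \approx 110.7 i$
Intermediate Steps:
$b = -12255$ ($b = - \frac{\left(-19\right) \left(-43\right) 45}{3} = - \frac{817 \cdot 45}{3} = \left(- \frac{1}{3}\right) 36765 = -12255$)
$\sqrt{\frac{E{\left(553 \right)}}{-110963} + b} = \sqrt{\frac{238}{-110963} - 12255} = \sqrt{238 \left(- \frac{1}{110963}\right) - 12255} = \sqrt{- \frac{238}{110963} - 12255} = \sqrt{- \frac{1359851803}{110963}} = \frac{i \sqrt{150893235616289}}{110963}$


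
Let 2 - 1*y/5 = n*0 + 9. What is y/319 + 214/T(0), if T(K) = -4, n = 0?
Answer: -34203/638 ≈ -53.610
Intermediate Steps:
y = -35 (y = 10 - 5*(0*0 + 9) = 10 - 5*(0 + 9) = 10 - 5*9 = 10 - 45 = -35)
y/319 + 214/T(0) = -35/319 + 214/(-4) = -35*1/319 + 214*(-¼) = -35/319 - 107/2 = -34203/638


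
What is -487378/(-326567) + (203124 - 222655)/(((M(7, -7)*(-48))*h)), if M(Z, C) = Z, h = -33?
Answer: -974132813/3620974896 ≈ -0.26902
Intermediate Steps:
-487378/(-326567) + (203124 - 222655)/(((M(7, -7)*(-48))*h)) = -487378/(-326567) + (203124 - 222655)/(((7*(-48))*(-33))) = -487378*(-1/326567) - 19531/((-336*(-33))) = 487378/326567 - 19531/11088 = -974132813/3620974896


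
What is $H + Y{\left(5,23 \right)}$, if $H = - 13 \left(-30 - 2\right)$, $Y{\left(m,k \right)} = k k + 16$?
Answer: $961$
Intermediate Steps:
$Y{\left(m,k \right)} = 16 + k^{2}$ ($Y{\left(m,k \right)} = k^{2} + 16 = 16 + k^{2}$)
$H = 416$ ($H = \left(-13\right) \left(-32\right) = 416$)
$H + Y{\left(5,23 \right)} = 416 + \left(16 + 23^{2}\right) = 416 + \left(16 + 529\right) = 416 + 545 = 961$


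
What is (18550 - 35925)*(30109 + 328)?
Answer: -528842875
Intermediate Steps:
(18550 - 35925)*(30109 + 328) = -17375*30437 = -528842875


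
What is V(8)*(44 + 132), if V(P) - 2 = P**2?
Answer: 11616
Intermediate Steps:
V(P) = 2 + P**2
V(8)*(44 + 132) = (2 + 8**2)*(44 + 132) = (2 + 64)*176 = 66*176 = 11616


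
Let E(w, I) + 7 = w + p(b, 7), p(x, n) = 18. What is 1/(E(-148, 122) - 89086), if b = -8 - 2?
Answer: -1/89223 ≈ -1.1208e-5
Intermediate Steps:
b = -10
E(w, I) = 11 + w (E(w, I) = -7 + (w + 18) = -7 + (18 + w) = 11 + w)
1/(E(-148, 122) - 89086) = 1/((11 - 148) - 89086) = 1/(-137 - 89086) = 1/(-89223) = -1/89223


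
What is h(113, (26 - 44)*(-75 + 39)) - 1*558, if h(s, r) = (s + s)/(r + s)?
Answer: -424412/761 ≈ -557.70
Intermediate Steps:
h(s, r) = 2*s/(r + s) (h(s, r) = (2*s)/(r + s) = 2*s/(r + s))
h(113, (26 - 44)*(-75 + 39)) - 1*558 = 2*113/((26 - 44)*(-75 + 39) + 113) - 1*558 = 2*113/(-18*(-36) + 113) - 558 = 2*113/(648 + 113) - 558 = 2*113/761 - 558 = 2*113*(1/761) - 558 = 226/761 - 558 = -424412/761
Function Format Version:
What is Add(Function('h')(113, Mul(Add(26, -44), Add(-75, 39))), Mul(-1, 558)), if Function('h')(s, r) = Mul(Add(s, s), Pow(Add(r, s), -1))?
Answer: Rational(-424412, 761) ≈ -557.70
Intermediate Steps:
Function('h')(s, r) = Mul(2, s, Pow(Add(r, s), -1)) (Function('h')(s, r) = Mul(Mul(2, s), Pow(Add(r, s), -1)) = Mul(2, s, Pow(Add(r, s), -1)))
Add(Function('h')(113, Mul(Add(26, -44), Add(-75, 39))), Mul(-1, 558)) = Add(Mul(2, 113, Pow(Add(Mul(Add(26, -44), Add(-75, 39)), 113), -1)), Mul(-1, 558)) = Add(Mul(2, 113, Pow(Add(Mul(-18, -36), 113), -1)), -558) = Add(Mul(2, 113, Pow(Add(648, 113), -1)), -558) = Add(Mul(2, 113, Pow(761, -1)), -558) = Add(Mul(2, 113, Rational(1, 761)), -558) = Add(Rational(226, 761), -558) = Rational(-424412, 761)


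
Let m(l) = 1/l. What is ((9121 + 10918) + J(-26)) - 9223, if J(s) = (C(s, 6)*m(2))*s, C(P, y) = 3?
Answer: 10777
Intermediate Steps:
J(s) = 3*s/2 (J(s) = (3/2)*s = (3*(½))*s = 3*s/2)
((9121 + 10918) + J(-26)) - 9223 = ((9121 + 10918) + (3/2)*(-26)) - 9223 = (20039 - 39) - 9223 = 20000 - 9223 = 10777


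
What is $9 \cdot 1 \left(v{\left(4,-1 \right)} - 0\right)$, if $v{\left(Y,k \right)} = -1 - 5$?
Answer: $-54$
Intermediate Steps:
$v{\left(Y,k \right)} = -6$ ($v{\left(Y,k \right)} = -1 - 5 = -6$)
$9 \cdot 1 \left(v{\left(4,-1 \right)} - 0\right) = 9 \cdot 1 \left(-6 - 0\right) = 9 \left(-6 + 0\right) = 9 \left(-6\right) = -54$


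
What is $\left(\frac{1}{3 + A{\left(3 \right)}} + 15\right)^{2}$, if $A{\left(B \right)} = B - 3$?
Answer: $\frac{2116}{9} \approx 235.11$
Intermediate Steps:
$A{\left(B \right)} = -3 + B$
$\left(\frac{1}{3 + A{\left(3 \right)}} + 15\right)^{2} = \left(\frac{1}{3 + \left(-3 + 3\right)} + 15\right)^{2} = \left(\frac{1}{3 + 0} + 15\right)^{2} = \left(\frac{1}{3} + 15\right)^{2} = \left(\frac{46}{3}\right)^{2} = \frac{2116}{9}$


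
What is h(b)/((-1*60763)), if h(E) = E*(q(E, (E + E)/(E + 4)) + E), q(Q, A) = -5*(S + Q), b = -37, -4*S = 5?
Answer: 22829/243052 ≈ 0.093926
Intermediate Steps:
S = -5/4 (S = -1/4*5 = -5/4 ≈ -1.2500)
q(Q, A) = 25/4 - 5*Q (q(Q, A) = -5*(-5/4 + Q) = 25/4 - 5*Q)
h(E) = E*(25/4 - 4*E) (h(E) = E*((25/4 - 5*E) + E) = E*(25/4 - 4*E))
h(b)/((-1*60763)) = ((1/4)*(-37)*(25 - 16*(-37)))/((-1*60763)) = ((1/4)*(-37)*(25 + 592))/(-60763) = ((1/4)*(-37)*617)*(-1/60763) = -22829/4*(-1/60763) = 22829/243052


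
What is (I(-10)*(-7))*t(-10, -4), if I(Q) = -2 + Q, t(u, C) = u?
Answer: -840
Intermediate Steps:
(I(-10)*(-7))*t(-10, -4) = ((-2 - 10)*(-7))*(-10) = -12*(-7)*(-10) = 84*(-10) = -840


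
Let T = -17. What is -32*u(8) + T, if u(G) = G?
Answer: -273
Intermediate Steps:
-32*u(8) + T = -32*8 - 17 = -256 - 17 = -273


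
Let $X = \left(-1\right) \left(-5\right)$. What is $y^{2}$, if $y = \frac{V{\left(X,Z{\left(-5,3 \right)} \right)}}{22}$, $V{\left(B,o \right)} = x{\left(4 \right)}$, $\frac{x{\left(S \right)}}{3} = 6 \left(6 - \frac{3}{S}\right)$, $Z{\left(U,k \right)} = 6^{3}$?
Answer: $\frac{35721}{1936} \approx 18.451$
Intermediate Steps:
$Z{\left(U,k \right)} = 216$
$x{\left(S \right)} = 108 - \frac{54}{S}$ ($x{\left(S \right)} = 3 \cdot 6 \left(6 - \frac{3}{S}\right) = 3 \left(36 - \frac{18}{S}\right) = 108 - \frac{54}{S}$)
$X = 5$
$V{\left(B,o \right)} = \frac{189}{2}$ ($V{\left(B,o \right)} = 108 - \frac{54}{4} = 108 - \frac{27}{2} = \frac{189}{2}$)
$y = \frac{189}{44}$ ($y = \frac{189}{2 \cdot 22} = \frac{189}{2} \cdot \frac{1}{22} = \frac{189}{44} \approx 4.2955$)
$y^{2} = \left(\frac{189}{44}\right)^{2} = \frac{35721}{1936}$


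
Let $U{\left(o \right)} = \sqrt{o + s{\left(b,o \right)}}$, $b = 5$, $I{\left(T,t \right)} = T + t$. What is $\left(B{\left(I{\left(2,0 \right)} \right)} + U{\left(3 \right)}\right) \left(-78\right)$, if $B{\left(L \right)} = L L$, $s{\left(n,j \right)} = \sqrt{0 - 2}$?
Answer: $-312 - 78 \sqrt{3 + i \sqrt{2}} \approx -450.62 - 31.035 i$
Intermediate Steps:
$s{\left(n,j \right)} = i \sqrt{2}$ ($s{\left(n,j \right)} = \sqrt{-2} = i \sqrt{2}$)
$B{\left(L \right)} = L^{2}$
$U{\left(o \right)} = \sqrt{o + i \sqrt{2}}$
$\left(B{\left(I{\left(2,0 \right)} \right)} + U{\left(3 \right)}\right) \left(-78\right) = \left(\left(2 + 0\right)^{2} + \sqrt{3 + i \sqrt{2}}\right) \left(-78\right) = \left(2^{2} + \sqrt{3 + i \sqrt{2}}\right) \left(-78\right) = \left(4 + \sqrt{3 + i \sqrt{2}}\right) \left(-78\right) = -312 - 78 \sqrt{3 + i \sqrt{2}}$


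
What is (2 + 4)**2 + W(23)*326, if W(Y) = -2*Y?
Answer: -14960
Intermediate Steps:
(2 + 4)**2 + W(23)*326 = (2 + 4)**2 - 2*23*326 = 6**2 - 46*326 = 36 - 14996 = -14960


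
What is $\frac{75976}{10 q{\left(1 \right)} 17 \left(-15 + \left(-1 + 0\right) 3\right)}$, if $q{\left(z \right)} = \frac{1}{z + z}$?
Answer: $- \frac{37988}{765} \approx -49.658$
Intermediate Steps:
$q{\left(z \right)} = \frac{1}{2 z}$
$\frac{75976}{10 q{\left(1 \right)} 17 \left(-15 + \left(-1 + 0\right) 3\right)} = \frac{75976}{10 \frac{1}{2 \cdot 1} \cdot 17 \left(-15 + \left(-1 + 0\right) 3\right)} = \frac{75976}{10 \cdot \frac{1}{2} \cdot 1 \cdot 17 \left(-15 - 3\right)} = \frac{75976}{10 \cdot \frac{1}{2} \cdot 17 \left(-15 - 3\right)} = \frac{75976}{5 \cdot 17 \left(-18\right)} = \frac{75976}{85 \left(-18\right)} = \frac{75976}{-1530} = 75976 \left(- \frac{1}{1530}\right) = - \frac{37988}{765}$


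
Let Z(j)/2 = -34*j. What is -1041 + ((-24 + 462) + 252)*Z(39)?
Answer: -1830921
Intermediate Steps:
Z(j) = -68*j (Z(j) = 2*(-34*j) = -68*j)
-1041 + ((-24 + 462) + 252)*Z(39) = -1041 + ((-24 + 462) + 252)*(-68*39) = -1041 + (438 + 252)*(-2652) = -1041 + 690*(-2652) = -1041 - 1829880 = -1830921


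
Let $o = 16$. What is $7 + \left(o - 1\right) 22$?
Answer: $337$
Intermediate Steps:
$7 + \left(o - 1\right) 22 = 7 + \left(16 - 1\right) 22 = 7 + 15 \cdot 22 = 7 + 330 = 337$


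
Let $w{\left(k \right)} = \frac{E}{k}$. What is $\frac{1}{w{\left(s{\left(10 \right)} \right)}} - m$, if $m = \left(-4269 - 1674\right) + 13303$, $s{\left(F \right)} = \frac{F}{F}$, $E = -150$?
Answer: $- \frac{1104001}{150} \approx -7360.0$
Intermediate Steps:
$s{\left(F \right)} = 1$
$w{\left(k \right)} = - \frac{150}{k}$
$m = 7360$ ($m = -5943 + 13303 = 7360$)
$\frac{1}{w{\left(s{\left(10 \right)} \right)}} - m = \frac{1}{\left(-150\right) 1^{-1}} - 7360 = \frac{1}{\left(-150\right) 1} - 7360 = \frac{1}{-150} - 7360 = - \frac{1}{150} - 7360 = - \frac{1104001}{150}$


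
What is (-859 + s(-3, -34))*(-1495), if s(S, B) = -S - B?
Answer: 1228890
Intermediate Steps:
s(S, B) = -B - S
(-859 + s(-3, -34))*(-1495) = (-859 + (-1*(-34) - 1*(-3)))*(-1495) = (-859 + (34 + 3))*(-1495) = (-859 + 37)*(-1495) = -822*(-1495) = 1228890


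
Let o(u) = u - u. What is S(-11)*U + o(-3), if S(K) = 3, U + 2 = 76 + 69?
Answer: 429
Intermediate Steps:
U = 143 (U = -2 + (76 + 69) = -2 + 145 = 143)
o(u) = 0
S(-11)*U + o(-3) = 3*143 + 0 = 429 + 0 = 429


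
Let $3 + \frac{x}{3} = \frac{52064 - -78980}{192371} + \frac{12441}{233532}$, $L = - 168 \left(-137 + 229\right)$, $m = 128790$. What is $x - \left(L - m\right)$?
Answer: $\frac{55383889848113}{383972516} \approx 1.4424 \cdot 10^{5}$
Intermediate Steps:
$L = -15456$ ($L = \left(-168\right) 92 = -15456$)
$x = - \frac{2609694823}{383972516}$ ($x = -9 + 3 \left(\frac{52064 - -78980}{192371} + \frac{12441}{233532}\right) = -9 + 3 \left(\left(52064 + 78980\right) \frac{1}{192371} + 12441 \cdot \frac{1}{233532}\right) = -9 + 3 \left(131044 \cdot \frac{1}{192371} + \frac{319}{5988}\right) = -9 + 3 \left(\frac{131044}{192371} + \frac{319}{5988}\right) = -9 + 3 \cdot \frac{846057821}{1151917548} = -9 + \frac{846057821}{383972516} = - \frac{2609694823}{383972516} \approx -6.7966$)
$x - \left(L - m\right) = - \frac{2609694823}{383972516} + \left(128790 - -15456\right) = - \frac{2609694823}{383972516} + \left(128790 + 15456\right) = - \frac{2609694823}{383972516} + 144246 = \frac{55383889848113}{383972516}$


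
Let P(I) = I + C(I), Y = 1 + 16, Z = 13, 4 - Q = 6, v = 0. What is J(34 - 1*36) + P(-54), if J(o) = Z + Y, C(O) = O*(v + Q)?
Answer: 84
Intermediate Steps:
Q = -2 (Q = 4 - 1*6 = 4 - 6 = -2)
C(O) = -2*O (C(O) = O*(0 - 2) = O*(-2) = -2*O)
Y = 17
P(I) = -I (P(I) = I - 2*I = -I)
J(o) = 30 (J(o) = 13 + 17 = 30)
J(34 - 1*36) + P(-54) = 30 - 1*(-54) = 30 + 54 = 84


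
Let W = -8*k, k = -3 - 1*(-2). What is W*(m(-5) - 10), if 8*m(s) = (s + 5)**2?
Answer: -80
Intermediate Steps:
m(s) = (5 + s)**2/8 (m(s) = (s + 5)**2/8 = (5 + s)**2/8)
k = -1 (k = -3 + 2 = -1)
W = 8 (W = -8*(-1) = 8)
W*(m(-5) - 10) = 8*((5 - 5)**2/8 - 10) = 8*((1/8)*0**2 - 10) = 8*((1/8)*0 - 10) = 8*(0 - 10) = 8*(-10) = -80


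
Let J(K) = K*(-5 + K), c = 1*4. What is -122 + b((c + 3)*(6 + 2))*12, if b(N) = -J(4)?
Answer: -74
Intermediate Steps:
c = 4
b(N) = 4 (b(N) = -4*(-5 + 4) = -4*(-1) = -1*(-4) = 4)
-122 + b((c + 3)*(6 + 2))*12 = -122 + 4*12 = -122 + 48 = -74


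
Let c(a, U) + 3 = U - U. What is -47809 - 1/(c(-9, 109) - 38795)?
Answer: -1854893581/38798 ≈ -47809.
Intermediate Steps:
c(a, U) = -3 (c(a, U) = -3 + (U - U) = -3 + 0 = -3)
-47809 - 1/(c(-9, 109) - 38795) = -47809 - 1/(-3 - 38795) = -47809 - 1/(-38798) = -47809 - 1*(-1/38798) = -47809 + 1/38798 = -1854893581/38798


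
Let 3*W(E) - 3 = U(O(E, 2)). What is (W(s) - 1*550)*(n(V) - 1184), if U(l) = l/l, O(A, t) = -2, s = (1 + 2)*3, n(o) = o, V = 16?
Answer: 1922528/3 ≈ 6.4084e+5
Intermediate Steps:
s = 9 (s = 3*3 = 9)
U(l) = 1
W(E) = 4/3 (W(E) = 1 + (1/3)*1 = 1 + 1/3 = 4/3)
(W(s) - 1*550)*(n(V) - 1184) = (4/3 - 1*550)*(16 - 1184) = (4/3 - 550)*(-1168) = -1646/3*(-1168) = 1922528/3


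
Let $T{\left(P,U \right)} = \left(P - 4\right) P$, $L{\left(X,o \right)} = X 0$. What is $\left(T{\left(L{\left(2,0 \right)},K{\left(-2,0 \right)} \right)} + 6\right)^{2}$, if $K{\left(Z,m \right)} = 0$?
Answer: $36$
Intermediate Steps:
$L{\left(X,o \right)} = 0$
$T{\left(P,U \right)} = P \left(-4 + P\right)$ ($T{\left(P,U \right)} = \left(-4 + P\right) P = P \left(-4 + P\right)$)
$\left(T{\left(L{\left(2,0 \right)},K{\left(-2,0 \right)} \right)} + 6\right)^{2} = \left(0 \left(-4 + 0\right) + 6\right)^{2} = \left(0 \left(-4\right) + 6\right)^{2} = \left(0 + 6\right)^{2} = 6^{2} = 36$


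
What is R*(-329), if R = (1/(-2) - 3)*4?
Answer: 4606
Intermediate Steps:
R = -14 (R = (-½ - 3)*4 = -7/2*4 = -14)
R*(-329) = -14*(-329) = 4606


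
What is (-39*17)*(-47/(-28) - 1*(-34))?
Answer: -662337/28 ≈ -23655.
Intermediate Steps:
(-39*17)*(-47/(-28) - 1*(-34)) = -663*(-47*(-1/28) + 34) = -663*(47/28 + 34) = -663*999/28 = -662337/28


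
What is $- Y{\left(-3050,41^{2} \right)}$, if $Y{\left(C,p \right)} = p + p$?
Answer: $-3362$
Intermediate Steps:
$Y{\left(C,p \right)} = 2 p$
$- Y{\left(-3050,41^{2} \right)} = - 2 \cdot 41^{2} = - 2 \cdot 1681 = \left(-1\right) 3362 = -3362$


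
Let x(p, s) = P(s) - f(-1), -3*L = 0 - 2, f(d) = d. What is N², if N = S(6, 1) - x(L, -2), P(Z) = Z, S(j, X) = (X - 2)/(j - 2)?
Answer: 9/16 ≈ 0.56250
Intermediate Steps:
S(j, X) = (-2 + X)/(-2 + j)
L = ⅔ (L = -(0 - 2)/3 = -⅓*(-2) = ⅔ ≈ 0.66667)
x(p, s) = 1 + s (x(p, s) = s - 1*(-1) = s + 1 = 1 + s)
N = ¾ (N = (-2 + 1)/(-2 + 6) - (1 - 2) = -1/4 - 1*(-1) = (¼)*(-1) + 1 = -¼ + 1 = ¾ ≈ 0.75000)
N² = (¾)² = 9/16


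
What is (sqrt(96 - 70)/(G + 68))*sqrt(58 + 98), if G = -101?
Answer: -26*sqrt(6)/33 ≈ -1.9299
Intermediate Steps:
(sqrt(96 - 70)/(G + 68))*sqrt(58 + 98) = (sqrt(96 - 70)/(-101 + 68))*sqrt(58 + 98) = (sqrt(26)/(-33))*sqrt(156) = (-sqrt(26)/33)*(2*sqrt(39)) = -26*sqrt(6)/33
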